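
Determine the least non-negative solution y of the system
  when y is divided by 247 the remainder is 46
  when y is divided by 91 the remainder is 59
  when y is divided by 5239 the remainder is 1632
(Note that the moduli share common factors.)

90695

gcd(247, 91) = 13 and 13 | (59 − 46), so the pair is consistent; merging gives y ≡ 787 (mod 1729), where 1729 = lcm(247, 91).
gcd(1729, 5239) = 13 and 13 | (1632 − 787), so the pair is consistent; merging gives y ≡ 90695 (mod 696787), where 696787 = lcm(1729, 5239).
The solution is unique modulo lcm(247, 91, 5239) = 696787.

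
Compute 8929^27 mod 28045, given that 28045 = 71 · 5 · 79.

Mod 71: 8929 ≡ 54; 54^27 ≡ 5 (mod 71).
Mod 5: 8929 ≡ 4; by Fermat, exponent reduces to 27 mod 4 = 3; 4^3 ≡ 4 (mod 5).
Mod 79: 8929 ≡ 2; 2^27 ≡ 46 (mod 79).
Combine by CRT: x ≡ 5 (mod 71), x ≡ 4 (mod 5), x ≡ 46 (mod 79) ⇒ x ≡ 4549 (mod 28045).

4549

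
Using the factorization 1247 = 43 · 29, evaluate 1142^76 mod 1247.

Mod 43: 1142 ≡ 24; by Fermat, exponent reduces to 76 mod 42 = 34; 24^34 ≡ 23 (mod 43).
Mod 29: 1142 ≡ 11; by Fermat, exponent reduces to 76 mod 28 = 20; 11^20 ≡ 20 (mod 29).
Combine by CRT: x ≡ 23 (mod 43), x ≡ 20 (mod 29) ⇒ x ≡ 281 (mod 1247).

281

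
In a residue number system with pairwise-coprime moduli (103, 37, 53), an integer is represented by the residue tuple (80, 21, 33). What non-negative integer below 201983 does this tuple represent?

130890

The moduli are pairwise coprime; N = 103·37·53 = 201983.
N/103 = 1961; 1961 ≡ 4 (mod 103); 4·26 ≡ 1, so inverse 26.
N/37 = 5459; 5459 ≡ 20 (mod 37); 20·13 ≡ 1, so inverse 13.
N/53 = 3811; 3811 ≡ 48 (mod 53); 48·21 ≡ 1, so inverse 21.
x ≡ 80·1961·26 + 21·5459·13 + 33·3811·21 = 8210210.
8210210 mod 201983 = 130890.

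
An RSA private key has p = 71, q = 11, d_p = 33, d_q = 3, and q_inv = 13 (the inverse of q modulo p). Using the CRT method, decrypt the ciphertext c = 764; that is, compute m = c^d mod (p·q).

m₁ = c^(d_p) mod p: c ≡ 54 (mod 71), and 54^33 mod 71 = 57.
m₂ = c^(d_q) mod q: c ≡ 5 (mod 11), and 5^3 mod 11 = 4.
h = q_inv·(m₁ − m₂) mod p = 13·(57 − 4) mod 71 = 50.
m = m₂ + h·q = 4 + 50·11 = 554.

554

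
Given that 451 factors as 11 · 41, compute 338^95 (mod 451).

329

Mod 11: 338 ≡ 8; by Fermat, exponent reduces to 95 mod 10 = 5; 8^5 ≡ 10 (mod 11).
Mod 41: 338 ≡ 10; by Fermat, exponent reduces to 95 mod 40 = 15; 10^15 ≡ 1 (mod 41).
Combine by CRT: x ≡ 10 (mod 11), x ≡ 1 (mod 41) ⇒ x ≡ 329 (mod 451).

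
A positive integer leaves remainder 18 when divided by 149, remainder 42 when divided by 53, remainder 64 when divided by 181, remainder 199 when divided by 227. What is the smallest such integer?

The moduli are pairwise coprime; M = 149·53·181·227 = 324464039.
M/149 = 2177611; 2177611 ≡ 125 (mod 149); 125·31 ≡ 1, so inverse 31.
M/53 = 6121963; 6121963 ≡ 39 (mod 53); 39·34 ≡ 1, so inverse 34.
M/181 = 1792619; 1792619 ≡ 176 (mod 181); 176·36 ≡ 1, so inverse 36.
M/227 = 1429357; 1429357 ≡ 165 (mod 227); 165·216 ≡ 1, so inverse 216.
n ≡ 18·2177611·31 + 42·6121963·34 + 64·1792619·36 + 199·1429357·216 = 75526945566.
75526945566 mod 324464039 = 251288518.

251288518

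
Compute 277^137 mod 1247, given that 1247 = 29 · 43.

Mod 29: 277 ≡ 16; by Fermat, exponent reduces to 137 mod 28 = 25; 16^25 ≡ 25 (mod 29).
Mod 43: 277 ≡ 19; by Fermat, exponent reduces to 137 mod 42 = 11; 19^11 ≡ 29 (mod 43).
Combine by CRT: x ≡ 25 (mod 29), x ≡ 29 (mod 43) ⇒ x ≡ 373 (mod 1247).

373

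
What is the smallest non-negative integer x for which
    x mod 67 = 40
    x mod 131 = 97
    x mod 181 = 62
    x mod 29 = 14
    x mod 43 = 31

1173417270

The moduli are pairwise coprime; N = 67·131·181·29·43 = 1981030339.
N/67 = 29567617; 29567617 ≡ 48 (mod 67); 48·7 ≡ 1, so inverse 7.
N/131 = 15122369; 15122369 ≡ 122 (mod 131); 122·29 ≡ 1, so inverse 29.
N/181 = 10944919; 10944919 ≡ 30 (mod 181); 30·175 ≡ 1, so inverse 175.
N/29 = 68311391; 68311391 ≡ 6 (mod 29); 6·5 ≡ 1, so inverse 5.
N/43 = 46070473; 46070473 ≡ 15 (mod 43); 15·23 ≡ 1, so inverse 23.
x ≡ 40·29567617·7 + 97·15122369·29 + 62·10944919·175 + 14·68311391·5 + 31·46070473·23 = 207200572526.
207200572526 mod 1981030339 = 1173417270.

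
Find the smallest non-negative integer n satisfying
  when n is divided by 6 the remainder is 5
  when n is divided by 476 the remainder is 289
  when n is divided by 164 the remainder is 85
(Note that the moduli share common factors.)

gcd(6, 476) = 2 and 2 | (289 − 5), so the pair is consistent; merging gives n ≡ 1241 (mod 1428), where 1428 = lcm(6, 476).
gcd(1428, 164) = 4 and 4 | (85 − 1241), so the pair is consistent; merging gives n ≡ 11237 (mod 58548), where 58548 = lcm(1428, 164).
The solution is unique modulo lcm(6, 476, 164) = 58548.

11237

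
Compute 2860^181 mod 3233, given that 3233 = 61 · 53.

Mod 61: 2860 ≡ 54; by Fermat, exponent reduces to 181 mod 60 = 1; 54^1 ≡ 54 (mod 61).
Mod 53: 2860 ≡ 51; by Fermat, exponent reduces to 181 mod 52 = 25; 51^25 ≡ 27 (mod 53).
Combine by CRT: x ≡ 54 (mod 61), x ≡ 27 (mod 53) ⇒ x ≡ 2677 (mod 3233).

2677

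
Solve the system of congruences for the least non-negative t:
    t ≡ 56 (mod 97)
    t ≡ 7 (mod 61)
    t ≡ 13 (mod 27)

From t ≡ 56 (mod 97) write t = 56 + 97s. Substituting into t ≡ 7 (mod 61) gives 97s ≡ 12 (mod 61), and since 36⁻¹ ≡ 39 (mod 61), s ≡ 41. Hence t ≡ 56 + 97·41 = 4033 (mod 5917).
From t ≡ 4033 (mod 5917) write t = 4033 + 5917s. Substituting into t ≡ 13 (mod 27) gives 5917s ≡ 3 (mod 27), and since 4⁻¹ ≡ 7 (mod 27), s ≡ 21. Hence t ≡ 4033 + 5917·21 = 128290 (mod 159759).

128290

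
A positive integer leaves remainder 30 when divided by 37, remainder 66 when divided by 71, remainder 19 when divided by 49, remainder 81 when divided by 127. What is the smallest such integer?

The moduli are pairwise coprime; N = 37·71·49·127 = 16347821.
N/37 = 441833; 441833 ≡ 16 (mod 37); 16·7 ≡ 1, so inverse 7.
N/71 = 230251; 230251 ≡ 69 (mod 71); 69·35 ≡ 1, so inverse 35.
N/49 = 333629; 333629 ≡ 37 (mod 49); 37·4 ≡ 1, so inverse 4.
N/127 = 128723; 128723 ≡ 72 (mod 127); 72·30 ≡ 1, so inverse 30.
t ≡ 30·441833·7 + 66·230251·35 + 19·333629·4 + 81·128723·30 = 962817434.
962817434 mod 16347821 = 14643816.

14643816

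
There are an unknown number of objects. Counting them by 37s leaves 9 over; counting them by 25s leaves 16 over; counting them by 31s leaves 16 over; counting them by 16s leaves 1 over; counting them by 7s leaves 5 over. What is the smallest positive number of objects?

3142641

Combine the congruences pairwise.
From N ≡ 9 (mod 37) write N = 9 + 37t. Substituting into N ≡ 16 (mod 25) gives 37t ≡ 7 (mod 25), and since 12⁻¹ ≡ 23 (mod 25), t ≡ 11. Hence N ≡ 9 + 37·11 = 416 (mod 925).
From N ≡ 416 (mod 925) write N = 416 + 925t. Substituting into N ≡ 16 (mod 31) gives 925t ≡ 3 (mod 31), and since 26⁻¹ ≡ 6 (mod 31), t ≡ 18. Hence N ≡ 416 + 925·18 = 17066 (mod 28675).
From N ≡ 17066 (mod 28675) write N = 17066 + 28675t. Substituting into N ≡ 1 (mod 16) gives 28675t ≡ 7 (mod 16), and since 3⁻¹ ≡ 11 (mod 16), t ≡ 13. Hence N ≡ 17066 + 28675·13 = 389841 (mod 458800).
From N ≡ 389841 (mod 458800) write N = 389841 + 458800t. Substituting into N ≡ 5 (mod 7) gives 458800t ≡ 1 (mod 7), and since 6⁻¹ ≡ 6 (mod 7), t ≡ 6. Hence N ≡ 389841 + 458800·6 = 3142641 (mod 3211600).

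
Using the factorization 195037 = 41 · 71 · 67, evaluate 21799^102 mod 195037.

6186

Mod 41: 21799 ≡ 28; by Fermat, exponent reduces to 102 mod 40 = 22; 28^22 ≡ 36 (mod 41).
Mod 71: 21799 ≡ 2; by Fermat, exponent reduces to 102 mod 70 = 32; 2^32 ≡ 9 (mod 71).
Mod 67: 21799 ≡ 24; by Fermat, exponent reduces to 102 mod 66 = 36; 24^36 ≡ 22 (mod 67).
Combine by CRT: x ≡ 36 (mod 41), x ≡ 9 (mod 71), x ≡ 22 (mod 67) ⇒ x ≡ 6186 (mod 195037).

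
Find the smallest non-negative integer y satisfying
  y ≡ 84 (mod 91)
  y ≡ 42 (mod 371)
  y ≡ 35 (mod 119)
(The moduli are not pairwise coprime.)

40852

Combine the congruences pairwise.
gcd(91, 371) = 7 and 7 | (42 − 84), so the pair is consistent; merging gives y ≡ 2268 (mod 4823), where 4823 = lcm(91, 371).
gcd(4823, 119) = 7 and 7 | (35 − 2268), so the pair is consistent; merging gives y ≡ 40852 (mod 81991), where 81991 = lcm(4823, 119).
The solution is unique modulo lcm(91, 371, 119) = 81991.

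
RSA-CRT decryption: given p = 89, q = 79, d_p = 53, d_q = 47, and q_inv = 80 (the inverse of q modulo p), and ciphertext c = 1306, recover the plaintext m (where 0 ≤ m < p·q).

2252

m₁ = c^(d_p) mod p: c ≡ 60 (mod 89), and 60^53 mod 89 = 27.
m₂ = c^(d_q) mod q: c ≡ 42 (mod 79), and 42^47 mod 79 = 40.
h = q_inv·(m₁ − m₂) mod p = 80·(27 − 40) mod 89 = 28.
m = m₂ + h·q = 40 + 28·79 = 2252.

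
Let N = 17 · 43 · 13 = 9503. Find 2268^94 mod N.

Mod 17: 2268 ≡ 7; by Fermat, exponent reduces to 94 mod 16 = 14; 7^14 ≡ 8 (mod 17).
Mod 43: 2268 ≡ 32; by Fermat, exponent reduces to 94 mod 42 = 10; 32^10 ≡ 41 (mod 43).
Mod 13: 2268 ≡ 6; by Fermat, exponent reduces to 94 mod 12 = 10; 6^10 ≡ 4 (mod 13).
Combine by CRT: x ≡ 8 (mod 17), x ≡ 41 (mod 43), x ≡ 4 (mod 13) ⇒ x ≡ 8168 (mod 9503).

8168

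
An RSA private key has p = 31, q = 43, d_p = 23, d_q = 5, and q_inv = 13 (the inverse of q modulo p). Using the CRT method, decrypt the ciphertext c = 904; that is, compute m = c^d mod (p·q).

m₁ = c^(d_p) mod p: c ≡ 5 (mod 31), and 5^23 mod 31 = 25.
m₂ = c^(d_q) mod q: c ≡ 1 (mod 43), and 1^5 mod 43 = 1.
h = q_inv·(m₁ − m₂) mod p = 13·(25 − 1) mod 31 = 2.
m = m₂ + h·q = 1 + 2·43 = 87.

87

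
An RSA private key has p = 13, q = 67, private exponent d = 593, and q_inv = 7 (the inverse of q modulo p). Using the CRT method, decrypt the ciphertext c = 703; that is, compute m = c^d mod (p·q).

d_p = d mod (p−1) = 593 mod 12 = 5; d_q = d mod (q−1) = 65.
m₁ = c^(d_p) mod p: c ≡ 1 (mod 13), and 1^5 mod 13 = 1.
m₂ = c^(d_q) mod q: c ≡ 33 (mod 67), and 33^65 mod 67 = 65.
h = q_inv·(m₁ − m₂) mod p = 7·(1 − 65) mod 13 = 7.
m = m₂ + h·q = 65 + 7·67 = 534.

534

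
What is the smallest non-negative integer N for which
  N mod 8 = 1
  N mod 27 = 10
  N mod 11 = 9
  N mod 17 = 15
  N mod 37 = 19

The moduli are pairwise coprime; M = 8·27·11·17·37 = 1494504.
M/8 = 186813; 186813 ≡ 5 (mod 8); 5·5 ≡ 1, so inverse 5.
M/27 = 55352; 55352 ≡ 2 (mod 27); 2·14 ≡ 1, so inverse 14.
M/11 = 135864; 135864 ≡ 3 (mod 11); 3·4 ≡ 1, so inverse 4.
M/17 = 87912; 87912 ≡ 5 (mod 17); 5·7 ≡ 1, so inverse 7.
M/37 = 40392; 40392 ≡ 25 (mod 37); 25·3 ≡ 1, so inverse 3.
N ≡ 1·186813·5 + 10·55352·14 + 9·135864·4 + 15·87912·7 + 19·40392·3 = 25107553.
25107553 mod 1494504 = 1195489.

1195489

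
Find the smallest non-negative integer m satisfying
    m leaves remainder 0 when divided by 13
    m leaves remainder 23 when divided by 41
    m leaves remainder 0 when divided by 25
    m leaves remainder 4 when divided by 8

The moduli are pairwise coprime; N = 13·41·25·8 = 106600.
N/13 = 8200; 8200 ≡ 10 (mod 13); 10·4 ≡ 1, so inverse 4.
N/41 = 2600; 2600 ≡ 17 (mod 41); 17·29 ≡ 1, so inverse 29.
N/25 = 4264; 4264 ≡ 14 (mod 25); 14·9 ≡ 1, so inverse 9.
N/8 = 13325; 13325 ≡ 5 (mod 8); 5·5 ≡ 1, so inverse 5.
m ≡ 0·8200·4 + 23·2600·29 + 0·4264·9 + 4·13325·5 = 2000700.
2000700 mod 106600 = 81900.

81900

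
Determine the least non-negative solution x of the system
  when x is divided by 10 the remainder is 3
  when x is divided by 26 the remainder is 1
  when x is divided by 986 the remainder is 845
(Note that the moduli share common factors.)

gcd(10, 26) = 2 and 2 | (1 − 3), so the pair is consistent; merging gives x ≡ 53 (mod 130), where 130 = lcm(10, 26).
gcd(130, 986) = 2 and 2 | (845 − 53), so the pair is consistent; merging gives x ≡ 58033 (mod 64090), where 64090 = lcm(130, 986).
The solution is unique modulo lcm(10, 26, 986) = 64090.

58033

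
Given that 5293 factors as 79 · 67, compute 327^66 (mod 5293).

Mod 79: 327 ≡ 11; 11^66 ≡ 52 (mod 79).
Mod 67: 327 ≡ 59; since 66 | 66, by Fermat 59^66 ≡ 1 (mod 67).
Combine by CRT: x ≡ 52 (mod 79), x ≡ 1 (mod 67) ⇒ x ≡ 3686 (mod 5293).

3686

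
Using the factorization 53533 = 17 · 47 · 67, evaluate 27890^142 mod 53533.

47319

Mod 17: 27890 ≡ 10; by Fermat, exponent reduces to 142 mod 16 = 14; 10^14 ≡ 8 (mod 17).
Mod 47: 27890 ≡ 19; by Fermat, exponent reduces to 142 mod 46 = 4; 19^4 ≡ 37 (mod 47).
Mod 67: 27890 ≡ 18; by Fermat, exponent reduces to 142 mod 66 = 10; 18^10 ≡ 17 (mod 67).
Combine by CRT: x ≡ 8 (mod 17), x ≡ 37 (mod 47), x ≡ 17 (mod 67) ⇒ x ≡ 47319 (mod 53533).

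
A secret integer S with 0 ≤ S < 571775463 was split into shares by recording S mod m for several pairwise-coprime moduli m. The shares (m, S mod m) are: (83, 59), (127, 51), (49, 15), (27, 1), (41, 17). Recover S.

146083960

The moduli are pairwise coprime; N = 83·127·49·27·41 = 571775463.
N/83 = 6888861; 6888861 ≡ 27 (mod 83); 27·40 ≡ 1, so inverse 40.
N/127 = 4502169; 4502169 ≡ 19 (mod 127); 19·107 ≡ 1, so inverse 107.
N/49 = 11668887; 11668887 ≡ 27 (mod 49); 27·20 ≡ 1, so inverse 20.
N/27 = 21176869; 21176869 ≡ 13 (mod 27); 13·25 ≡ 1, so inverse 25.
N/41 = 13945743; 13945743 ≡ 3 (mod 41); 3·14 ≡ 1, so inverse 14.
S ≡ 59·6888861·40 + 51·4502169·107 + 15·11668887·20 + 1·21176869·25 + 17·13945743·14 = 48175222852.
48175222852 mod 571775463 = 146083960.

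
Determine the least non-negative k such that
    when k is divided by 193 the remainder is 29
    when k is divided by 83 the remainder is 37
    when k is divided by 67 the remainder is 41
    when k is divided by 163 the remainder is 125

The moduli are pairwise coprime; N = 193·83·67·163 = 174943499.
N/193 = 906443; 906443 ≡ 115 (mod 193); 115·47 ≡ 1, so inverse 47.
N/83 = 2107753; 2107753 ≡ 51 (mod 83); 51·70 ≡ 1, so inverse 70.
N/67 = 2611097; 2611097 ≡ 40 (mod 67); 40·62 ≡ 1, so inverse 62.
N/163 = 1073273; 1073273 ≡ 81 (mod 163); 81·161 ≡ 1, so inverse 161.
k ≡ 29·906443·47 + 37·2107753·70 + 41·2611097·62 + 125·1073273·161 = 34931589778.
34931589778 mod 174943499 = 117833477.

117833477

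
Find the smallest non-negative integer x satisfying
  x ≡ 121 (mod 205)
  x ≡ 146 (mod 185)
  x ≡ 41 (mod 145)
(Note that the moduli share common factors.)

188106

gcd(205, 185) = 5 and 5 | (146 − 121), so the pair is consistent; merging gives x ≡ 6066 (mod 7585), where 7585 = lcm(205, 185).
gcd(7585, 145) = 5 and 5 | (41 − 6066), so the pair is consistent; merging gives x ≡ 188106 (mod 219965), where 219965 = lcm(7585, 145).
The solution is unique modulo lcm(205, 185, 145) = 219965.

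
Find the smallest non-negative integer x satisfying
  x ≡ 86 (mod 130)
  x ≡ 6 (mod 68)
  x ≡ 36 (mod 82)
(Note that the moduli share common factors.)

35706

gcd(130, 68) = 2 and 2 | (6 − 86), so the pair is consistent; merging gives x ≡ 346 (mod 4420), where 4420 = lcm(130, 68).
gcd(4420, 82) = 2 and 2 | (36 − 346), so the pair is consistent; merging gives x ≡ 35706 (mod 181220), where 181220 = lcm(4420, 82).
The solution is unique modulo lcm(130, 68, 82) = 181220.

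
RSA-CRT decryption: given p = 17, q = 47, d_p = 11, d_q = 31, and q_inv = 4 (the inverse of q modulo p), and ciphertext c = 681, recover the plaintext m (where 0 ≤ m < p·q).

m₁ = c^(d_p) mod p: c ≡ 1 (mod 17), and 1^11 mod 17 = 1.
m₂ = c^(d_q) mod q: c ≡ 23 (mod 47), and 23^31 mod 47 = 38.
h = q_inv·(m₁ − m₂) mod p = 4·(1 − 38) mod 17 = 5.
m = m₂ + h·q = 38 + 5·47 = 273.

273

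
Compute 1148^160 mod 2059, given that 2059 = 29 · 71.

Mod 29: 1148 ≡ 17; by Fermat, exponent reduces to 160 mod 28 = 20; 17^20 ≡ 1 (mod 29).
Mod 71: 1148 ≡ 12; by Fermat, exponent reduces to 160 mod 70 = 20; 12^20 ≡ 30 (mod 71).
Combine by CRT: x ≡ 1 (mod 29), x ≡ 30 (mod 71) ⇒ x ≡ 30 (mod 2059).

30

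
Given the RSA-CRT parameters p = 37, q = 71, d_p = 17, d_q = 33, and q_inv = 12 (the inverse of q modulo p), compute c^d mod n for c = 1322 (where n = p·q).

m₁ = c^(d_p) mod p: c ≡ 27 (mod 37), and 27^17 mod 37 = 11.
m₂ = c^(d_q) mod q: c ≡ 44 (mod 71), and 44^33 mod 71 = 56.
h = q_inv·(m₁ − m₂) mod p = 12·(11 − 56) mod 37 = 15.
m = m₂ + h·q = 56 + 15·71 = 1121.

1121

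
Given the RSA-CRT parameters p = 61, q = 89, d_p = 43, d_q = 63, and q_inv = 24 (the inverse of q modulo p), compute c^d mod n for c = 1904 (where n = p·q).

m₁ = c^(d_p) mod p: c ≡ 13 (mod 61), and 13^43 mod 61 = 13.
m₂ = c^(d_q) mod q: c ≡ 35 (mod 89), and 35^63 mod 89 = 14.
h = q_inv·(m₁ − m₂) mod p = 24·(13 − 14) mod 61 = 37.
m = m₂ + h·q = 14 + 37·89 = 3307.

3307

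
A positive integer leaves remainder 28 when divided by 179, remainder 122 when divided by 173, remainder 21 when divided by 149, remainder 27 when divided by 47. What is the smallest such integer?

The moduli are pairwise coprime; M = 179·173·149·47 = 216861901.
M/179 = 1211519; 1211519 ≡ 47 (mod 179); 47·80 ≡ 1, so inverse 80.
M/173 = 1253537; 1253537 ≡ 152 (mod 173); 152·140 ≡ 1, so inverse 140.
M/149 = 1455449; 1455449 ≡ 17 (mod 149); 17·114 ≡ 1, so inverse 114.
M/47 = 4614083; 4614083 ≡ 46 (mod 47); 46·46 ≡ 1, so inverse 46.
n ≡ 28·1211519·80 + 122·1253537·140 + 21·1455449·114 + 27·4614083·46 = 33339250512.
33339250512 mod 216861901 = 159379659.

159379659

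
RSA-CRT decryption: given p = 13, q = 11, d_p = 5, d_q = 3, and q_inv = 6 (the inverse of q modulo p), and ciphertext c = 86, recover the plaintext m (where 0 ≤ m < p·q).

m₁ = c^(d_p) mod p: c ≡ 8 (mod 13), and 8^5 mod 13 = 8.
m₂ = c^(d_q) mod q: c ≡ 9 (mod 11), and 9^3 mod 11 = 3.
h = q_inv·(m₁ − m₂) mod p = 6·(8 − 3) mod 13 = 4.
m = m₂ + h·q = 3 + 4·11 = 47.

47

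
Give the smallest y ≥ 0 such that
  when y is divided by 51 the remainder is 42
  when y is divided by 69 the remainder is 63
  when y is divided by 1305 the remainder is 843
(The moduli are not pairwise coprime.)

gcd(51, 69) = 3 and 3 | (63 − 42), so the pair is consistent; merging gives y ≡ 960 (mod 1173), where 1173 = lcm(51, 69).
gcd(1173, 1305) = 3 and 3 | (843 − 960), so the pair is consistent; merging gives y ≡ 500658 (mod 510255), where 510255 = lcm(1173, 1305).
The solution is unique modulo lcm(51, 69, 1305) = 510255.

500658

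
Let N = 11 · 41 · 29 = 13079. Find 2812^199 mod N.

Mod 11: 2812 ≡ 7; by Fermat, exponent reduces to 199 mod 10 = 9; 7^9 ≡ 8 (mod 11).
Mod 41: 2812 ≡ 24; by Fermat, exponent reduces to 199 mod 40 = 39; 24^39 ≡ 12 (mod 41).
Mod 29: 2812 ≡ 28; by Fermat, exponent reduces to 199 mod 28 = 3; 28^3 ≡ 28 (mod 29).
Combine by CRT: x ≡ 8 (mod 11), x ≡ 12 (mod 41), x ≡ 28 (mod 29) ⇒ x ≡ 8786 (mod 13079).

8786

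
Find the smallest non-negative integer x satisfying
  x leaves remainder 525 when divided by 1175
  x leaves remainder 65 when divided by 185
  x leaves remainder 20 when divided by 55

316600

gcd(1175, 185) = 5 and 5 | (65 − 525), so the pair is consistent; merging gives x ≡ 12275 (mod 43475), where 43475 = lcm(1175, 185).
gcd(43475, 55) = 5 and 5 | (20 − 12275), so the pair is consistent; merging gives x ≡ 316600 (mod 478225), where 478225 = lcm(43475, 55).
The solution is unique modulo lcm(1175, 185, 55) = 478225.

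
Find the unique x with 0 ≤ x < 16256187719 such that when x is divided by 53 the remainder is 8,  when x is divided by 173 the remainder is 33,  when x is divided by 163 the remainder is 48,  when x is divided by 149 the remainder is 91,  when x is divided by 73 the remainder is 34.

The moduli are pairwise coprime; N = 53·173·163·149·73 = 16256187719.
N/53 = 306720523; 306720523 ≡ 36 (mod 53); 36·28 ≡ 1, so inverse 28.
N/173 = 93966403; 93966403 ≡ 69 (mod 173); 69·168 ≡ 1, so inverse 168.
N/163 = 99731213; 99731213 ≡ 152 (mod 163); 152·74 ≡ 1, so inverse 74.
N/149 = 109101931; 109101931 ≡ 108 (mod 149); 108·109 ≡ 1, so inverse 109.
N/73 = 222687503; 222687503 ≡ 54 (mod 73); 54·23 ≡ 1, so inverse 23.
x ≡ 8·306720523·28 + 33·93966403·168 + 48·99731213·74 + 91·109101931·109 + 34·222687503·23 = 2200224084895.
2200224084895 mod 16256187719 = 5638742830.

5638742830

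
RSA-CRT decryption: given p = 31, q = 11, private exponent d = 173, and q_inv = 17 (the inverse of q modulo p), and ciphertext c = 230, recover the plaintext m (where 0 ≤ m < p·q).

d_p = d mod (p−1) = 173 mod 30 = 23; d_q = d mod (q−1) = 3.
m₁ = c^(d_p) mod p: c ≡ 13 (mod 31), and 13^23 mod 31 = 24.
m₂ = c^(d_q) mod q: c ≡ 10 (mod 11), and 10^3 mod 11 = 10.
h = q_inv·(m₁ − m₂) mod p = 17·(24 − 10) mod 31 = 21.
m = m₂ + h·q = 10 + 21·11 = 241.

241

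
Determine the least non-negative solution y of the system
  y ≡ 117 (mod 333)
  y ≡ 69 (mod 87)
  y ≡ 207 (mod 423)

109341

Combine the congruences pairwise.
gcd(333, 87) = 3 and 3 | (69 − 117), so the pair is consistent; merging gives y ≡ 3114 (mod 9657), where 9657 = lcm(333, 87).
gcd(9657, 423) = 9 and 9 | (207 − 3114), so the pair is consistent; merging gives y ≡ 109341 (mod 453879), where 453879 = lcm(9657, 423).
The solution is unique modulo lcm(333, 87, 423) = 453879.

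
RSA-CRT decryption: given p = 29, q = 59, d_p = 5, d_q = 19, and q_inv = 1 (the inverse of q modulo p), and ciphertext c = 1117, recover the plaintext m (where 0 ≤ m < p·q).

m₁ = c^(d_p) mod p: c ≡ 15 (mod 29), and 15^5 mod 29 = 10.
m₂ = c^(d_q) mod q: c ≡ 55 (mod 59), and 55^19 mod 59 = 40.
h = q_inv·(m₁ − m₂) mod p = 1·(10 − 40) mod 29 = 28.
m = m₂ + h·q = 40 + 28·59 = 1692.

1692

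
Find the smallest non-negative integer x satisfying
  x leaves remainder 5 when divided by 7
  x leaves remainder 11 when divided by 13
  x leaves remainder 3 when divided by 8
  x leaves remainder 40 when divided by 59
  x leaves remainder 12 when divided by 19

The moduli are pairwise coprime; N = 7·13·8·59·19 = 816088.
N/7 = 116584; 116584 ≡ 6 (mod 7); 6·6 ≡ 1, so inverse 6.
N/13 = 62776; 62776 ≡ 12 (mod 13); 12·12 ≡ 1, so inverse 12.
N/8 = 102011; 102011 ≡ 3 (mod 8); 3·3 ≡ 1, so inverse 3.
N/59 = 13832; 13832 ≡ 26 (mod 59); 26·25 ≡ 1, so inverse 25.
N/19 = 42952; 42952 ≡ 12 (mod 19); 12·8 ≡ 1, so inverse 8.
x ≡ 5·116584·6 + 11·62776·12 + 3·102011·3 + 40·13832·25 + 12·42952·8 = 30657443.
30657443 mod 816088 = 462187.

462187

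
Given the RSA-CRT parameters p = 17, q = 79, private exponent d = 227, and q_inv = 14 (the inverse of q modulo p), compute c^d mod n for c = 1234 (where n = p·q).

d_p = d mod (p−1) = 227 mod 16 = 3; d_q = d mod (q−1) = 71.
m₁ = c^(d_p) mod p: c ≡ 10 (mod 17), and 10^3 mod 17 = 14.
m₂ = c^(d_q) mod q: c ≡ 49 (mod 79), and 49^71 mod 79 = 26.
h = q_inv·(m₁ − m₂) mod p = 14·(14 − 26) mod 17 = 2.
m = m₂ + h·q = 26 + 2·79 = 184.

184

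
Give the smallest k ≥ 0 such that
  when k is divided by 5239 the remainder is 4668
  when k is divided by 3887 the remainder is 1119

36102

gcd(5239, 3887) = 169 and 169 | (1119 − 4668), so the pair is consistent; merging gives k ≡ 36102 (mod 120497), where 120497 = lcm(5239, 3887).
The solution is unique modulo lcm(5239, 3887) = 120497.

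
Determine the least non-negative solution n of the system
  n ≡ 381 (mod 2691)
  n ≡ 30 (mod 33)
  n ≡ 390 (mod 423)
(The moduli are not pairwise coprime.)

1235550

gcd(2691, 33) = 3 and 3 | (30 − 381), so the pair is consistent; merging gives n ≡ 21909 (mod 29601), where 29601 = lcm(2691, 33).
gcd(29601, 423) = 9 and 9 | (390 − 21909), so the pair is consistent; merging gives n ≡ 1235550 (mod 1391247), where 1391247 = lcm(29601, 423).
The solution is unique modulo lcm(2691, 33, 423) = 1391247.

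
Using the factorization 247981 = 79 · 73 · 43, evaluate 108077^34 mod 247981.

246963

Mod 79: 108077 ≡ 5; 5^34 ≡ 9 (mod 79).
Mod 73: 108077 ≡ 37; 37^34 ≡ 4 (mod 73).
Mod 43: 108077 ≡ 18; 18^34 ≡ 14 (mod 43).
Combine by CRT: x ≡ 9 (mod 79), x ≡ 4 (mod 73), x ≡ 14 (mod 43) ⇒ x ≡ 246963 (mod 247981).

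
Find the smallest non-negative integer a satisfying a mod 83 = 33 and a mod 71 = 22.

From a ≡ 33 (mod 83) write a = 33 + 83t. Substituting into a ≡ 22 (mod 71) gives 83t ≡ 60 (mod 71), and since 12⁻¹ ≡ 6 (mod 71), t ≡ 5. Hence a ≡ 33 + 83·5 = 448 (mod 5893).

448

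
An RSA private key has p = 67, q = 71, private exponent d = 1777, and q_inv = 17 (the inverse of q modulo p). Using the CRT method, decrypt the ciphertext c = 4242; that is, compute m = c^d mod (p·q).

1701

d_p = d mod (p−1) = 1777 mod 66 = 61; d_q = d mod (q−1) = 27.
m₁ = c^(d_p) mod p: c ≡ 21 (mod 67), and 21^61 mod 67 = 26.
m₂ = c^(d_q) mod q: c ≡ 53 (mod 71), and 53^27 mod 71 = 68.
h = q_inv·(m₁ − m₂) mod p = 17·(26 − 68) mod 67 = 23.
m = m₂ + h·q = 68 + 23·71 = 1701.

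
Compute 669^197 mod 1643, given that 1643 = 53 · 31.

1347

Mod 53: 669 ≡ 33; by Fermat, exponent reduces to 197 mod 52 = 41; 33^41 ≡ 22 (mod 53).
Mod 31: 669 ≡ 18; by Fermat, exponent reduces to 197 mod 30 = 17; 18^17 ≡ 14 (mod 31).
Combine by CRT: x ≡ 22 (mod 53), x ≡ 14 (mod 31) ⇒ x ≡ 1347 (mod 1643).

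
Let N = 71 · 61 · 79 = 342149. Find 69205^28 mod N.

Mod 71: 69205 ≡ 51; 51^28 ≡ 1 (mod 71).
Mod 61: 69205 ≡ 31; 31^28 ≡ 57 (mod 61).
Mod 79: 69205 ≡ 1; 1^28 ≡ 1 (mod 79).
Combine by CRT: x ≡ 1 (mod 71), x ≡ 57 (mod 61), x ≡ 1 (mod 79) ⇒ x ≡ 123399 (mod 342149).

123399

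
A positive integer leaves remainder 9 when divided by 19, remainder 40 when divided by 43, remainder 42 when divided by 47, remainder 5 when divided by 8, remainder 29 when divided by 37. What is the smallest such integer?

The moduli are pairwise coprime; N = 19·43·47·8·37 = 11366104.
N/19 = 598216; 598216 ≡ 1 (mod 19), inverse 1.
N/43 = 264328; 264328 ≡ 7 (mod 43); 7·37 ≡ 1, so inverse 37.
N/47 = 241832; 241832 ≡ 17 (mod 47); 17·36 ≡ 1, so inverse 36.
N/8 = 1420763; 1420763 ≡ 3 (mod 8); 3·3 ≡ 1, so inverse 3.
N/37 = 307192; 307192 ≡ 18 (mod 37); 18·35 ≡ 1, so inverse 35.
x ≡ 9·598216·1 + 40·264328·37 + 42·241832·36 + 5·1420763·3 + 29·307192·35 = 1095350693.
1095350693 mod 11366104 = 4204709.

4204709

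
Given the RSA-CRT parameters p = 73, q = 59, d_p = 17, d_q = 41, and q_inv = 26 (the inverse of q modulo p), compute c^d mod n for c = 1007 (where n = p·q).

2513

m₁ = c^(d_p) mod p: c ≡ 58 (mod 73), and 58^17 mod 73 = 31.
m₂ = c^(d_q) mod q: c ≡ 4 (mod 59), and 4^41 mod 59 = 35.
h = q_inv·(m₁ − m₂) mod p = 26·(31 − 35) mod 73 = 42.
m = m₂ + h·q = 35 + 42·59 = 2513.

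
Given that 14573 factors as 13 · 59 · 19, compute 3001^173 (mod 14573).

Mod 13: 3001 ≡ 11; by Fermat, exponent reduces to 173 mod 12 = 5; 11^5 ≡ 7 (mod 13).
Mod 59: 3001 ≡ 51; by Fermat, exponent reduces to 173 mod 58 = 57; 51^57 ≡ 22 (mod 59).
Mod 19: 3001 ≡ 18; by Fermat, exponent reduces to 173 mod 18 = 11; 18^11 ≡ 18 (mod 19).
Combine by CRT: x ≡ 7 (mod 13), x ≡ 22 (mod 59), x ≡ 18 (mod 19) ⇒ x ≡ 4388 (mod 14573).

4388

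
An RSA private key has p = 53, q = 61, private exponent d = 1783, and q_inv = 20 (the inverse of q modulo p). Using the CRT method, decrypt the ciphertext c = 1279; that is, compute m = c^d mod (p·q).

d_p = d mod (p−1) = 1783 mod 52 = 15; d_q = d mod (q−1) = 43.
m₁ = c^(d_p) mod p: c ≡ 7 (mod 53), and 7^15 mod 53 = 4.
m₂ = c^(d_q) mod q: c ≡ 59 (mod 61), and 59^43 mod 61 = 18.
h = q_inv·(m₁ − m₂) mod p = 20·(4 − 18) mod 53 = 38.
m = m₂ + h·q = 18 + 38·61 = 2336.

2336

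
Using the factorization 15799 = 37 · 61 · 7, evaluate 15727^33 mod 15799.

14629

Mod 37: 15727 ≡ 2; 2^33 ≡ 14 (mod 37).
Mod 61: 15727 ≡ 50; 50^33 ≡ 50 (mod 61).
Mod 7: 15727 ≡ 5; by Fermat, exponent reduces to 33 mod 6 = 3; 5^3 ≡ 6 (mod 7).
Combine by CRT: x ≡ 14 (mod 37), x ≡ 50 (mod 61), x ≡ 6 (mod 7) ⇒ x ≡ 14629 (mod 15799).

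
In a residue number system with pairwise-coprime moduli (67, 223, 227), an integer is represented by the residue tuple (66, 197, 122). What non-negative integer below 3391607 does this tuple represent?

700417

From x ≡ 66 (mod 67) write x = 66 + 67t. Substituting into x ≡ 197 (mod 223) gives 67t ≡ 131 (mod 223), and since 67⁻¹ ≡ 10 (mod 223), t ≡ 195. Hence x ≡ 66 + 67·195 = 13131 (mod 14941).
From x ≡ 13131 (mod 14941) write x = 13131 + 14941t. Substituting into x ≡ 122 (mod 227) gives 14941t ≡ 157 (mod 227), and since 186⁻¹ ≡ 155 (mod 227), t ≡ 46. Hence x ≡ 13131 + 14941·46 = 700417 (mod 3391607).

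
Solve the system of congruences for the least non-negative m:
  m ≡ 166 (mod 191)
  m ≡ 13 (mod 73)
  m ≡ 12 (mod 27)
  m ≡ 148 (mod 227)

76850544

From m ≡ 166 (mod 191) write m = 166 + 191t. Substituting into m ≡ 13 (mod 73) gives 191t ≡ 66 (mod 73), and since 45⁻¹ ≡ 13 (mod 73), t ≡ 55. Hence m ≡ 166 + 191·55 = 10671 (mod 13943).
From m ≡ 10671 (mod 13943) write m = 10671 + 13943t. Substituting into m ≡ 12 (mod 27) gives 13943t ≡ 6 (mod 27), and since 11⁻¹ ≡ 5 (mod 27), t ≡ 3. Hence m ≡ 10671 + 13943·3 = 52500 (mod 376461).
From m ≡ 52500 (mod 376461) write m = 52500 + 376461t. Substituting into m ≡ 148 (mod 227) gives 376461t ≡ 85 (mod 227), and since 95⁻¹ ≡ 184 (mod 227), t ≡ 204. Hence m ≡ 52500 + 376461·204 = 76850544 (mod 85456647).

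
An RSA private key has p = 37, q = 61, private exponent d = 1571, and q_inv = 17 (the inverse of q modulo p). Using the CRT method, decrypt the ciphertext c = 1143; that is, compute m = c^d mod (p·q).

d_p = d mod (p−1) = 1571 mod 36 = 23; d_q = d mod (q−1) = 11.
m₁ = c^(d_p) mod p: c ≡ 33 (mod 37), and 33^23 mod 37 = 12.
m₂ = c^(d_q) mod q: c ≡ 45 (mod 61), and 45^11 mod 61 = 36.
h = q_inv·(m₁ − m₂) mod p = 17·(12 − 36) mod 37 = 36.
m = m₂ + h·q = 36 + 36·61 = 2232.

2232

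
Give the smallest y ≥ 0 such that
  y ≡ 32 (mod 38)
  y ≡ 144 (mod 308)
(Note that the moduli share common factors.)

gcd(38, 308) = 2 and 2 | (144 − 32), so the pair is consistent; merging gives y ≡ 3224 (mod 5852), where 5852 = lcm(38, 308).
The solution is unique modulo lcm(38, 308) = 5852.

3224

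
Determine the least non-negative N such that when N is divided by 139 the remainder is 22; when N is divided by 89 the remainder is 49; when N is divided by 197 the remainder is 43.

1894592

The moduli are pairwise coprime; M = 139·89·197 = 2437087.
M/139 = 17533; 17533 ≡ 19 (mod 139); 19·22 ≡ 1, so inverse 22.
M/89 = 27383; 27383 ≡ 60 (mod 89); 60·46 ≡ 1, so inverse 46.
M/197 = 12371; 12371 ≡ 157 (mod 197); 157·64 ≡ 1, so inverse 64.
N ≡ 22·17533·22 + 49·27383·46 + 43·12371·64 = 104252246.
104252246 mod 2437087 = 1894592.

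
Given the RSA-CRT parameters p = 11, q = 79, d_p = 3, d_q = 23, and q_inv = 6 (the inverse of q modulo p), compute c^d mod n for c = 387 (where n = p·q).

580

m₁ = c^(d_p) mod p: c ≡ 2 (mod 11), and 2^3 mod 11 = 8.
m₂ = c^(d_q) mod q: c ≡ 71 (mod 79), and 71^23 mod 79 = 27.
h = q_inv·(m₁ − m₂) mod p = 6·(8 − 27) mod 11 = 7.
m = m₂ + h·q = 27 + 7·79 = 580.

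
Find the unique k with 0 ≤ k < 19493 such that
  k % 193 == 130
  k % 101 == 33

From k ≡ 130 (mod 193) write k = 130 + 193t. Substituting into k ≡ 33 (mod 101) gives 193t ≡ 4 (mod 101), and since 92⁻¹ ≡ 56 (mod 101), t ≡ 22. Hence k ≡ 130 + 193·22 = 4376 (mod 19493).

4376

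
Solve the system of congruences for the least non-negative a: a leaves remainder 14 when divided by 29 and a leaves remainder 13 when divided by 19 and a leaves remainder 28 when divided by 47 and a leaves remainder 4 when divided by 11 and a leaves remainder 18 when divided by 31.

Combine the congruences pairwise.
From a ≡ 14 (mod 29) write a = 14 + 29t. Substituting into a ≡ 13 (mod 19) gives 29t ≡ 18 (mod 19), and since 10⁻¹ ≡ 2 (mod 19), t ≡ 17. Hence a ≡ 14 + 29·17 = 507 (mod 551).
From a ≡ 507 (mod 551) write a = 507 + 551t. Substituting into a ≡ 28 (mod 47) gives 551t ≡ 38 (mod 47), and since 34⁻¹ ≡ 18 (mod 47), t ≡ 26. Hence a ≡ 507 + 551·26 = 14833 (mod 25897).
From a ≡ 14833 (mod 25897) write a = 14833 + 25897t. Substituting into a ≡ 4 (mod 11) gives 25897t ≡ 10 (mod 11), and since 3⁻¹ ≡ 4 (mod 11), t ≡ 7. Hence a ≡ 14833 + 25897·7 = 196112 (mod 284867).
From a ≡ 196112 (mod 284867) write a = 196112 + 284867t. Substituting into a ≡ 18 (mod 31) gives 284867t ≡ 12 (mod 31), and since 8⁻¹ ≡ 4 (mod 31), t ≡ 17. Hence a ≡ 196112 + 284867·17 = 5038851 (mod 8830877).

5038851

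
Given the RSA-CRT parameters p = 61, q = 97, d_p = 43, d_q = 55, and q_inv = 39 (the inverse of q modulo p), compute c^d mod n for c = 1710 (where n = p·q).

m₁ = c^(d_p) mod p: c ≡ 2 (mod 61), and 2^43 mod 61 = 43.
m₂ = c^(d_q) mod q: c ≡ 61 (mod 97), and 61^55 mod 97 = 61.
h = q_inv·(m₁ − m₂) mod p = 39·(43 − 61) mod 61 = 30.
m = m₂ + h·q = 61 + 30·97 = 2971.

2971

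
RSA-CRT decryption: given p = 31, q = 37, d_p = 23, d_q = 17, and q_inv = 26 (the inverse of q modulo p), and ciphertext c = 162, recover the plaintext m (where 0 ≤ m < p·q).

103

m₁ = c^(d_p) mod p: c ≡ 7 (mod 31), and 7^23 mod 31 = 10.
m₂ = c^(d_q) mod q: c ≡ 14 (mod 37), and 14^17 mod 37 = 29.
h = q_inv·(m₁ − m₂) mod p = 26·(10 − 29) mod 31 = 2.
m = m₂ + h·q = 29 + 2·37 = 103.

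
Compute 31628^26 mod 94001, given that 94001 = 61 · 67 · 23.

6084

Mod 61: 31628 ≡ 30; 30^26 ≡ 45 (mod 61).
Mod 67: 31628 ≡ 4; 4^26 ≡ 54 (mod 67).
Mod 23: 31628 ≡ 3; by Fermat, exponent reduces to 26 mod 22 = 4; 3^4 ≡ 12 (mod 23).
Combine by CRT: x ≡ 45 (mod 61), x ≡ 54 (mod 67), x ≡ 12 (mod 23) ⇒ x ≡ 6084 (mod 94001).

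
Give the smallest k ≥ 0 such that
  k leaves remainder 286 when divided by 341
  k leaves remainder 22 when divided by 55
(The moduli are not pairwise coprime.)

Combine the congruences pairwise.
gcd(341, 55) = 11 and 11 | (22 − 286), so the pair is consistent; merging gives k ≡ 627 (mod 1705), where 1705 = lcm(341, 55).
The solution is unique modulo lcm(341, 55) = 1705.

627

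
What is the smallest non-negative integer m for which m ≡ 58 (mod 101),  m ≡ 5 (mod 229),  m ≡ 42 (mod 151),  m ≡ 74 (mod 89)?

From m ≡ 58 (mod 101) write m = 58 + 101t. Substituting into m ≡ 5 (mod 229) gives 101t ≡ 176 (mod 229), and since 101⁻¹ ≡ 195 (mod 229), t ≡ 199. Hence m ≡ 58 + 101·199 = 20157 (mod 23129).
From m ≡ 20157 (mod 23129) write m = 20157 + 23129t. Substituting into m ≡ 42 (mod 151) gives 23129t ≡ 119 (mod 151), and since 26⁻¹ ≡ 122 (mod 151), t ≡ 22. Hence m ≡ 20157 + 23129·22 = 528995 (mod 3492479).
From m ≡ 528995 (mod 3492479) write m = 528995 + 3492479t. Substituting into m ≡ 74 (mod 89) gives 3492479t ≡ 6 (mod 89), and since 30⁻¹ ≡ 3 (mod 89), t ≡ 18. Hence m ≡ 528995 + 3492479·18 = 63393617 (mod 310830631).

63393617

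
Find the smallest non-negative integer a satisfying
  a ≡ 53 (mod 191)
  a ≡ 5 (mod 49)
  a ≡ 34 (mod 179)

82374

The moduli are pairwise coprime; N = 191·49·179 = 1675261.
N/191 = 8771; 8771 ≡ 176 (mod 191); 176·140 ≡ 1, so inverse 140.
N/49 = 34189; 34189 ≡ 36 (mod 49); 36·15 ≡ 1, so inverse 15.
N/179 = 9359; 9359 ≡ 51 (mod 179); 51·172 ≡ 1, so inverse 172.
a ≡ 53·8771·140 + 5·34189·15 + 34·9359·172 = 122376427.
122376427 mod 1675261 = 82374.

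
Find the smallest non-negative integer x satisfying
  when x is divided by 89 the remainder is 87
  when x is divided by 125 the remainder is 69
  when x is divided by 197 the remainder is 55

The moduli are pairwise coprime; N = 89·125·197 = 2191625.
N/89 = 24625; 24625 ≡ 61 (mod 89); 61·54 ≡ 1, so inverse 54.
N/125 = 17533; 17533 ≡ 33 (mod 125); 33·72 ≡ 1, so inverse 72.
N/197 = 11125; 11125 ≡ 93 (mod 197); 93·161 ≡ 1, so inverse 161.
x ≡ 87·24625·54 + 69·17533·72 + 55·11125·161 = 301304069.
301304069 mod 2191625 = 1051444.

1051444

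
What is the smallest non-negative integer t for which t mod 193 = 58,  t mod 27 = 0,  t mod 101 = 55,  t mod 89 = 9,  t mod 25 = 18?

843780618

The moduli are pairwise coprime; N = 193·27·101·89·25 = 1171041975.
N/193 = 6067575; 6067575 ≡ 41 (mod 193); 41·113 ≡ 1, so inverse 113.
N/27 = 43371925; 43371925 ≡ 16 (mod 27); 16·22 ≡ 1, so inverse 22.
N/101 = 11594475; 11594475 ≡ 79 (mod 101); 79·78 ≡ 1, so inverse 78.
N/89 = 13157775; 13157775 ≡ 15 (mod 89); 15·6 ≡ 1, so inverse 6.
N/25 = 46841679; 46841679 ≡ 4 (mod 25); 4·19 ≡ 1, so inverse 19.
t ≡ 58·6067575·113 + 0·43371925·22 + 55·11594475·78 + 9·13157775·6 + 18·46841679·19 = 106237558368.
106237558368 mod 1171041975 = 843780618.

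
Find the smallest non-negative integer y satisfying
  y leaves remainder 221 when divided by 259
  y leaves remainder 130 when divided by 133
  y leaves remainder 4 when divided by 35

8509

Combine the congruences pairwise.
gcd(259, 133) = 7 and 7 | (130 − 221), so the pair is consistent; merging gives y ≡ 3588 (mod 4921), where 4921 = lcm(259, 133).
gcd(4921, 35) = 7 and 7 | (4 − 3588), so the pair is consistent; merging gives y ≡ 8509 (mod 24605), where 24605 = lcm(4921, 35).
The solution is unique modulo lcm(259, 133, 35) = 24605.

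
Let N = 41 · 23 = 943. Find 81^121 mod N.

737

Mod 41: 81 ≡ 40; by Fermat, exponent reduces to 121 mod 40 = 1; 40^1 ≡ 40 (mod 41).
Mod 23: 81 ≡ 12; by Fermat, exponent reduces to 121 mod 22 = 11; 12^11 ≡ 1 (mod 23).
Combine by CRT: x ≡ 40 (mod 41), x ≡ 1 (mod 23) ⇒ x ≡ 737 (mod 943).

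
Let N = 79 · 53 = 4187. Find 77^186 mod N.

Mod 79: 77 ≡ 77; by Fermat, exponent reduces to 186 mod 78 = 30; 77^30 ≡ 52 (mod 79).
Mod 53: 77 ≡ 24; by Fermat, exponent reduces to 186 mod 52 = 30; 24^30 ≡ 49 (mod 53).
Combine by CRT: x ≡ 52 (mod 79), x ≡ 49 (mod 53) ⇒ x ≡ 526 (mod 4187).

526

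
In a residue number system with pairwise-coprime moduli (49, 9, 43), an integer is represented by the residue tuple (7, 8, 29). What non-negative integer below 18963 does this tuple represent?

From x ≡ 7 (mod 49) write x = 7 + 49t. Substituting into x ≡ 8 (mod 9) gives 49t ≡ 1 (mod 9), and since 4⁻¹ ≡ 7 (mod 9), t ≡ 7. Hence x ≡ 7 + 49·7 = 350 (mod 441).
From x ≡ 350 (mod 441) write x = 350 + 441t. Substituting into x ≡ 29 (mod 43) gives 441t ≡ 23 (mod 43), and since 11⁻¹ ≡ 4 (mod 43), t ≡ 6. Hence x ≡ 350 + 441·6 = 2996 (mod 18963).

2996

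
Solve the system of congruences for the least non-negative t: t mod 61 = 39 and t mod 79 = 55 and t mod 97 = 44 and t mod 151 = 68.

The moduli are pairwise coprime; N = 61·79·97·151 = 70583893.
N/61 = 1157113; 1157113 ≡ 4 (mod 61); 4·46 ≡ 1, so inverse 46.
N/79 = 893467; 893467 ≡ 56 (mod 79); 56·24 ≡ 1, so inverse 24.
N/97 = 727669; 727669 ≡ 72 (mod 97); 72·31 ≡ 1, so inverse 31.
N/151 = 467443; 467443 ≡ 98 (mod 151); 98·94 ≡ 1, so inverse 94.
t ≡ 39·1157113·46 + 55·893467·24 + 44·727669·31 + 68·467443·94 = 7235673334.
7235673334 mod 70583893 = 36116248.

36116248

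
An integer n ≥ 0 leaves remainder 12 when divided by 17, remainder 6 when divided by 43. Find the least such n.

522

From n ≡ 12 (mod 17) write n = 12 + 17t. Substituting into n ≡ 6 (mod 43) gives 17t ≡ 37 (mod 43), and since 17⁻¹ ≡ 38 (mod 43), t ≡ 30. Hence n ≡ 12 + 17·30 = 522 (mod 731).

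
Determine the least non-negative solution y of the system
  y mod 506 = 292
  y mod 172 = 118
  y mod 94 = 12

gcd(506, 172) = 2 and 2 | (118 − 292), so the pair is consistent; merging gives y ≡ 35206 (mod 43516), where 43516 = lcm(506, 172).
gcd(43516, 94) = 2 and 2 | (12 − 35206), so the pair is consistent; merging gives y ≡ 992558 (mod 2045252), where 2045252 = lcm(43516, 94).
The solution is unique modulo lcm(506, 172, 94) = 2045252.

992558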